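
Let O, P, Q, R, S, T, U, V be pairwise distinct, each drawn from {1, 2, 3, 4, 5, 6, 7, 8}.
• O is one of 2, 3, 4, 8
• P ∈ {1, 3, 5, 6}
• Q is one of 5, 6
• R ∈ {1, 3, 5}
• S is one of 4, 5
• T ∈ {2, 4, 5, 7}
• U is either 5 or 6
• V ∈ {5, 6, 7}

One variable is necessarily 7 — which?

The 8 variables together cover exactly {1, 2, 3, 4, 5, 6, 7, 8} — 8 values for 8 variables — and 8 appears only in O's list, so O = 8.
The 7 still-open variables together cover exactly {1, 2, 3, 4, 5, 6, 7} — 7 values for 7 variables — and 2 appears only in T's list, so T = 2.
The 6 still-open variables draw from only 6 values {1, 3, 4, 5, 6, 7}, so each is used; only S can be 4, hence S = 4.
The 5 still-open variables together cover exactly {1, 3, 5, 6, 7} — 5 values for 5 variables — and 7 appears only in V's list, so V = 7.

V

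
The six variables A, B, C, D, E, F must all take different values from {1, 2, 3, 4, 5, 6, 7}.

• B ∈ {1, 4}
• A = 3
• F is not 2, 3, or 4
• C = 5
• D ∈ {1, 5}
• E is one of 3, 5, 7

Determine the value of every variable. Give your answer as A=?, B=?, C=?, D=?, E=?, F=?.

A must be 3 (only option left). Remove 3 from E.
C's domain is down to {5}, so C = 5. Strike 5 from D, E, F.
That leaves D = 1. So B, F can't be 1.
E must be 7 (only option left). Remove 7 from F.
F has just one choice, so F = 6.
B's domain is down to {4}, so B = 4.

A=3, B=4, C=5, D=1, E=7, F=6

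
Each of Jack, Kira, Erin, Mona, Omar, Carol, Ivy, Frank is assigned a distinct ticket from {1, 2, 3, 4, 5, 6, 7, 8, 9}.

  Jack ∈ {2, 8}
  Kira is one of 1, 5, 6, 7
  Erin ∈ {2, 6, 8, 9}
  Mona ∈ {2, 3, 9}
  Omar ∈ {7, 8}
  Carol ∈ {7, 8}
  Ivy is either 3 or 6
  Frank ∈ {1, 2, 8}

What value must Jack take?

2

The 8 variables together cover exactly {1, 2, 3, 5, 6, 7, 8, 9} — 8 values for 8 variables — and 5 appears only in Kira's list, so Kira = 5.
The 7 still-open variables draw from only 7 values {1, 2, 3, 6, 7, 8, 9}, so each is used; only Frank can be 1, hence Frank = 1.
Omar and Carol share exactly the 2 values {7, 8}; by pigeonhole those values go to them, so strike 7, 8 from Jack, Erin.
So Jack = 2.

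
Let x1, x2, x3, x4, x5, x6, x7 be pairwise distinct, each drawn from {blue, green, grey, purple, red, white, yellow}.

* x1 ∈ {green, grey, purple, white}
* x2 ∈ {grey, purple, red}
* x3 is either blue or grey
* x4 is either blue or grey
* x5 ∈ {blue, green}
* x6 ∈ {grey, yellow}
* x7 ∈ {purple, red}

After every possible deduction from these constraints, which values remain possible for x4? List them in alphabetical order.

Among the 7 variables, white fits only x1 (and all 7 values in {blue, green, grey, purple, red, white, yellow} must be used), so x1 = white.
Among the 6 still-open variables, green fits only x5 (and all 6 values in {blue, green, grey, purple, red, yellow} must be used), so x5 = green.
The 5 still-open variables together cover exactly {blue, grey, purple, red, yellow} — 5 values for 5 variables — and yellow appears only in x6's list, so x6 = yellow.
x3 and x4 between them cover only {blue, grey} — a naked pair. Remove those values from x2.
No further eliminations apply; x4 can still be any of blue, grey.

blue, grey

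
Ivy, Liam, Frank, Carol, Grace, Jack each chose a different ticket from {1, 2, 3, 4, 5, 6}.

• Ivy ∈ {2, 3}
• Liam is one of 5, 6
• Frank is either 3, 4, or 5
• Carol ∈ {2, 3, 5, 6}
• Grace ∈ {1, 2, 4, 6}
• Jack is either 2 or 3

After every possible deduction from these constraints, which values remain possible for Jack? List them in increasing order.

The 6 variables draw from only 6 values {1, 2, 3, 4, 5, 6}, so each is used; only Grace can be 1, hence Grace = 1.
The 5 still-open variables together cover exactly {2, 3, 4, 5, 6} — 5 values for 5 variables — and 4 appears only in Frank's list, so Frank = 4.
The 2 variables Ivy and Jack are confined to {2, 3}, which locks those values in; drop them from Carol.
No further eliminations apply; Jack can still be any of 2, 3.

2, 3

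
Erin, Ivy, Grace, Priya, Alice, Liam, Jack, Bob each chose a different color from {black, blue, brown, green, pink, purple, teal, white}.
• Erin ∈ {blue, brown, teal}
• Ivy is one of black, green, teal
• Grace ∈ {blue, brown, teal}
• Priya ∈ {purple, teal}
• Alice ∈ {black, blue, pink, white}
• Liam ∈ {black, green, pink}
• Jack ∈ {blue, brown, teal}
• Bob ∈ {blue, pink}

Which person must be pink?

Among the 8 variables, purple fits only Priya (and all 8 values in {black, blue, brown, green, pink, purple, teal, white} must be used), so Priya = purple.
The 7 still-open variables together cover exactly {black, blue, brown, green, pink, teal, white} — 7 values for 7 variables — and white appears only in Alice's list, so Alice = white.
Erin, Grace, Jack share exactly the 3 values {blue, brown, teal}; by pigeonhole those values go to them, so strike blue, brown, teal from Ivy, Bob.
So pink goes to Bob.

Bob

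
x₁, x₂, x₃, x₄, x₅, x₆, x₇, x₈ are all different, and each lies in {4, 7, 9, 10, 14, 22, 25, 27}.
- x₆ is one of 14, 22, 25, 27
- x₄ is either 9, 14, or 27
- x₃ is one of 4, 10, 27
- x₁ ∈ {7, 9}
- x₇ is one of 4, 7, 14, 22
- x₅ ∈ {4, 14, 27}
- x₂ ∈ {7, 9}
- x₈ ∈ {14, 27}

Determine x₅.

The 8 variables together cover exactly {4, 7, 9, 10, 14, 22, 25, 27} — 8 values for 8 variables — and 10 appears only in x₃'s list, so x₃ = 10.
Among the 7 still-open variables, 25 fits only x₆ (and all 7 values in {4, 7, 9, 14, 22, 25, 27} must be used), so x₆ = 25.
The 6 still-open variables together cover exactly {4, 7, 9, 14, 22, 27} — 6 values for 6 variables — and 22 appears only in x₇'s list, so x₇ = 22.
The 5 still-open variables together cover exactly {4, 7, 9, 14, 27} — 5 values for 5 variables — and 4 appears only in x₅'s list, so x₅ = 4.

4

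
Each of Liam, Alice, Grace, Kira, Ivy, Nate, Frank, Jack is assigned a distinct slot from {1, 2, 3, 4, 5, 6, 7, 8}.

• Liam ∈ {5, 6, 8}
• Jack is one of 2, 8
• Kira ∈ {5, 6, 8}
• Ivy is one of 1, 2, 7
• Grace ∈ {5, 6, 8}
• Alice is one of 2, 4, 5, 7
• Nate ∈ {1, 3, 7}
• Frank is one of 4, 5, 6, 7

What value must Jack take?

2

Among the 8 variables, 3 fits only Nate (and all 8 values in {1, 2, 3, 4, 5, 6, 7, 8} must be used), so Nate = 3.
The 7 still-open variables draw from only 7 values {1, 2, 4, 5, 6, 7, 8}, so each is used; only Ivy can be 1, hence Ivy = 1.
Liam, Grace, Kira between them cover only {5, 6, 8} — a naked triple. Remove those values from Alice, Frank, Jack.
So Jack = 2.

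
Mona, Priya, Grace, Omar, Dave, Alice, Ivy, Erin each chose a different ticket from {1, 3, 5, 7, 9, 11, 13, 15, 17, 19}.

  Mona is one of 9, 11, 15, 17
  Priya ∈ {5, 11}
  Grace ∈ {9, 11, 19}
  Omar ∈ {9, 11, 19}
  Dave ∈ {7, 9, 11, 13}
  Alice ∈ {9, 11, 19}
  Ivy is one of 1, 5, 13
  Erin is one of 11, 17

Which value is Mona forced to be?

15

Grace, Omar, Alice between them cover only {9, 11, 19} — a naked triple. Remove those values from Mona, Priya, Dave, Erin.
That leaves Priya = 5. Eliminate 5 elsewhere: Ivy.
Erin's domain is down to {17}, so Erin = 17. Eliminate 17 elsewhere: Mona.
So Mona = 15.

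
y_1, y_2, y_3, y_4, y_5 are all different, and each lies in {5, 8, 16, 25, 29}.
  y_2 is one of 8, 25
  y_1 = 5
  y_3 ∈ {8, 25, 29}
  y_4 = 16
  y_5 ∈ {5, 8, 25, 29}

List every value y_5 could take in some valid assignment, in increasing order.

y_1 must be 5 (only option left). Eliminate 5 elsewhere: y_5.
y_4 has just one choice, so y_4 = 16.
No further eliminations apply; y_5 can still be any of 8, 25, 29.

8, 25, 29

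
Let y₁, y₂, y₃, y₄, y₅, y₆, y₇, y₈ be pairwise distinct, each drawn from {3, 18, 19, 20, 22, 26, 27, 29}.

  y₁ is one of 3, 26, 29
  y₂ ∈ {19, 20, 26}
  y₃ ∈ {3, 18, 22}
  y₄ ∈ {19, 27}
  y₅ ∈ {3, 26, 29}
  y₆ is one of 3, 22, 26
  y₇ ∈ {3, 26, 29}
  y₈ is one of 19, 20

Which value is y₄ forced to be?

27

Among the 8 variables, 18 fits only y₃ (and all 8 values in {3, 18, 19, 20, 22, 26, 27, 29} must be used), so y₃ = 18.
The 7 still-open variables together cover exactly {3, 19, 20, 22, 26, 27, 29} — 7 values for 7 variables — and 22 appears only in y₆'s list, so y₆ = 22.
The 6 still-open variables draw from only 6 values {3, 19, 20, 26, 27, 29}, so each is used; only y₄ can be 27, hence y₄ = 27.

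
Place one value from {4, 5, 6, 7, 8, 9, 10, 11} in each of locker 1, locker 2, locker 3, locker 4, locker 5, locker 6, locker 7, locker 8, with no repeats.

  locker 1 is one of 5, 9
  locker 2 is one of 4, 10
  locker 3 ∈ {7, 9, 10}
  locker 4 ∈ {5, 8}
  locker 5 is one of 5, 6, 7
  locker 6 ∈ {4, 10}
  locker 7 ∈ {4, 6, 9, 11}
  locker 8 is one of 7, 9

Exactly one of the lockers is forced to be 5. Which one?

locker 1

The 8 variables draw from only 8 values {4, 5, 6, 7, 8, 9, 10, 11}, so each is used; only locker 4 can be 8, hence locker 4 = 8.
The 7 still-open variables draw from only 7 values {4, 5, 6, 7, 9, 10, 11}, so each is used; only locker 7 can be 11, hence locker 7 = 11.
Among the 6 still-open variables, 6 fits only locker 5 (and all 6 values in {4, 5, 6, 7, 9, 10} must be used), so locker 5 = 6.
Among the 5 still-open variables, 5 fits only locker 1 (and all 5 values in {4, 5, 7, 9, 10} must be used), so locker 1 = 5.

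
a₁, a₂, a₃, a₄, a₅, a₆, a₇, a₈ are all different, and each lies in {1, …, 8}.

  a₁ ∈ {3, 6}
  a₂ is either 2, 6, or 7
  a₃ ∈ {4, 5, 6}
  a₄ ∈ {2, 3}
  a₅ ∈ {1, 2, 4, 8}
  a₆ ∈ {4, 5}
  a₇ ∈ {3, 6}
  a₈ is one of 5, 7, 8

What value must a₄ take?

The 8 variables together cover exactly {1, 2, 3, 4, 5, 6, 7, 8} — 8 values for 8 variables — and 1 appears only in a₅'s list, so a₅ = 1.
Among the 7 still-open variables, 8 fits only a₈ (and all 7 values in {2, 3, 4, 5, 6, 7, 8} must be used), so a₈ = 8.
The 6 still-open variables draw from only 6 values {2, 3, 4, 5, 6, 7}, so each is used; only a₂ can be 7, hence a₂ = 7.
The 5 still-open variables draw from only 5 values {2, 3, 4, 5, 6}, so each is used; only a₄ can be 2, hence a₄ = 2.

2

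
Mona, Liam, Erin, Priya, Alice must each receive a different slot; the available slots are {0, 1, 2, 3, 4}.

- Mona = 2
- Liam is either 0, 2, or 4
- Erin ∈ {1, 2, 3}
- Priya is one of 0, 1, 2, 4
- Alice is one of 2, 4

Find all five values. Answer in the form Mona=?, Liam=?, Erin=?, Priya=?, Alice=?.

Mona=2, Liam=0, Erin=3, Priya=1, Alice=4

Mona must be 2 (only option left). Strike 2 from Liam, Erin, Priya, Alice.
Alice must be 4 (only option left). So Liam, Priya can't be 4.
Liam must be 0 (only option left). Strike 0 from Priya.
Priya has just one choice, so Priya = 1. So Erin can't be 1.
Erin has just one choice, so Erin = 3.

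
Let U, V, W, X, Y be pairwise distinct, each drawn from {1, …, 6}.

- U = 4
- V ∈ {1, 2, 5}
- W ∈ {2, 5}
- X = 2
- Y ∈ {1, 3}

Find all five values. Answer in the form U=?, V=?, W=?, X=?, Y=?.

U must be 4 (only option left).
X's domain is down to {2}, so X = 2. Eliminate 2 elsewhere: V, W.
W has just one choice, so W = 5. Strike 5 from V.
V has just one choice, so V = 1. Strike 1 from Y.
Y must be 3 (only option left).

U=4, V=1, W=5, X=2, Y=3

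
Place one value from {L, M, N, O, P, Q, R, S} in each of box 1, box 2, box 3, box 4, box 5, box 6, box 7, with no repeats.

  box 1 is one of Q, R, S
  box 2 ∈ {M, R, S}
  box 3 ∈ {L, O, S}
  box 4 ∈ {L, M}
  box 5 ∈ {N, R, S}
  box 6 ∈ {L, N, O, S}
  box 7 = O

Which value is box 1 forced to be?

box 7 has just one choice, so box 7 = O. Remove O from box 3, box 6.
The 6 still-open variables draw from only 6 values {L, M, N, Q, R, S}, so each is used; only box 1 can be Q, hence box 1 = Q.

Q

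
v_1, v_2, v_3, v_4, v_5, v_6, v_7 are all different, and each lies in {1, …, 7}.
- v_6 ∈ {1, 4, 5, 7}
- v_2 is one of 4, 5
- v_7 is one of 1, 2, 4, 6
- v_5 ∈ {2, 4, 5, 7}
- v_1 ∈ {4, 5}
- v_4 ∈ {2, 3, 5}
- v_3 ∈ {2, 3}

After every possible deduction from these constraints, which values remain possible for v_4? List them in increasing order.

2, 3

The 7 variables together cover exactly {1, 2, 3, 4, 5, 6, 7} — 7 values for 7 variables — and 6 appears only in v_7's list, so v_7 = 6.
The 6 still-open variables draw from only 6 values {1, 2, 3, 4, 5, 7}, so each is used; only v_6 can be 1, hence v_6 = 1.
The 5 still-open variables together cover exactly {2, 3, 4, 5, 7} — 5 values for 5 variables — and 7 appears only in v_5's list, so v_5 = 7.
v_1 and v_2 share exactly the 2 values {4, 5}; by pigeonhole those values go to them, so strike 4, 5 from v_4.
No further eliminations apply; v_4 can still be any of 2, 3.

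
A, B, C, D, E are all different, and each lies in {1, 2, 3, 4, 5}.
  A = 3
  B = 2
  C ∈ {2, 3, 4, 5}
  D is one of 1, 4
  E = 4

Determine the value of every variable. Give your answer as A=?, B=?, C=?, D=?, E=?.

A must be 3 (only option left). Strike 3 from C.
B has just one choice, so B = 2. Strike 2 from C.
E must be 4 (only option left). So C, D can't be 4.
C's domain is down to {5}, so C = 5.
D has just one choice, so D = 1.

A=3, B=2, C=5, D=1, E=4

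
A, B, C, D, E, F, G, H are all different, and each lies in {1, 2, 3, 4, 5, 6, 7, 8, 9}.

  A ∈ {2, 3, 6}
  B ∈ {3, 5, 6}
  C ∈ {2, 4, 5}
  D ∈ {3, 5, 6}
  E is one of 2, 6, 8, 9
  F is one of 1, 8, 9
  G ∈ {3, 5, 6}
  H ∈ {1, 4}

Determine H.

B, D, G between them cover only {3, 5, 6} — a naked triple. Remove those values from A, C, E.
A must be 2 (only option left). Strike 2 from C, E.
That leaves C = 4. Eliminate 4 elsewhere: H.
So H = 1.

1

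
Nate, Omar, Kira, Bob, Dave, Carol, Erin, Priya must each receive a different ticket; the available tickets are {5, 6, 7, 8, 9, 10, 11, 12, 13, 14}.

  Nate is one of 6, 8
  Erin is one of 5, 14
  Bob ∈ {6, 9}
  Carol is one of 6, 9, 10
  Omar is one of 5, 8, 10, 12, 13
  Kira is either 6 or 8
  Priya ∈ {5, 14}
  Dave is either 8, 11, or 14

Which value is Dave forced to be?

11

Nate and Kira between them cover only {6, 8} — a naked pair. Remove those values from Omar, Bob, Dave, Carol.
Bob must be 9 (only option left). Remove 9 from Carol.
Carol has just one choice, so Carol = 10. Strike 10 from Omar.
Erin and Priya share exactly the 2 values {5, 14}; by pigeonhole those values go to them, so strike 5, 14 from Omar, Dave.
So Dave = 11.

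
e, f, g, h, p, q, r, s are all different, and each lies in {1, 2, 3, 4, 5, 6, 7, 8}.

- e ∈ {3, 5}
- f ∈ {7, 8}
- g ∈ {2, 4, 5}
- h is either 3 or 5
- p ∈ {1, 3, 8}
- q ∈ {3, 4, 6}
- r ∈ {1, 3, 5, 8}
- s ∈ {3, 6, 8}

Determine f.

7

Among the 8 variables, 2 fits only g (and all 8 values in {1, 2, 3, 4, 5, 6, 7, 8} must be used), so g = 2.
The 7 still-open variables together cover exactly {1, 3, 4, 5, 6, 7, 8} — 7 values for 7 variables — and 4 appears only in q's list, so q = 4.
Among the 6 still-open variables, 6 fits only s (and all 6 values in {1, 3, 5, 6, 7, 8} must be used), so s = 6.
Among the 5 still-open variables, 7 fits only f (and all 5 values in {1, 3, 5, 7, 8} must be used), so f = 7.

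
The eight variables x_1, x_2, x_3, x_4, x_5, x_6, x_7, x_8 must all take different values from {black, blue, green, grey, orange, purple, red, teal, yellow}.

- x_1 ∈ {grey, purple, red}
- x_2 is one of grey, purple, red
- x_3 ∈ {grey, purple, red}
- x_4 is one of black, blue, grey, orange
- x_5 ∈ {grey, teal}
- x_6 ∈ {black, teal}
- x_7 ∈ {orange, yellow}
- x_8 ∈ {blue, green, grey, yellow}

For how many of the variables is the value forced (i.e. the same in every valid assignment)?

The 3 variables x_1, x_2, x_3 are confined to {grey, purple, red}, which locks those values in; drop them from x_4, x_5, x_8.
x_5 must be teal (only option left). Strike teal from x_6.
That leaves x_6 = black. So x_4 can't be black.
Determined: x_5=teal, x_6=black. The other variables each still have more than one consistent value. That makes 2.

2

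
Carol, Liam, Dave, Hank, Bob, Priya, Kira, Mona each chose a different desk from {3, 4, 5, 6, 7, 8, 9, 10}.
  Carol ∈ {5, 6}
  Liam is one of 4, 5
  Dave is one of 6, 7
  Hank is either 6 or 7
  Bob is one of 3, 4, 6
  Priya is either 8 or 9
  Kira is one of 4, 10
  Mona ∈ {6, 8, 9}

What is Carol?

5

Among the 8 variables, 3 fits only Bob (and all 8 values in {3, 4, 5, 6, 7, 8, 9, 10} must be used), so Bob = 3.
Among the 7 still-open variables, 10 fits only Kira (and all 7 values in {4, 5, 6, 7, 8, 9, 10} must be used), so Kira = 10.
The 6 still-open variables draw from only 6 values {4, 5, 6, 7, 8, 9}, so each is used; only Liam can be 4, hence Liam = 4.
The 5 still-open variables together cover exactly {5, 6, 7, 8, 9} — 5 values for 5 variables — and 5 appears only in Carol's list, so Carol = 5.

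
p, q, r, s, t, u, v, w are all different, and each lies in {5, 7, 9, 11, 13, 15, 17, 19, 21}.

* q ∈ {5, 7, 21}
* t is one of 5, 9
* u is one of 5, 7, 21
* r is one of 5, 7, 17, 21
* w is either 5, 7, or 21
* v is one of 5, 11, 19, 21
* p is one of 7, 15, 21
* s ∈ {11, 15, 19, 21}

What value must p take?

Among the 8 variables, 9 fits only t (and all 8 values in {5, 7, 9, 11, 15, 17, 19, 21} must be used), so t = 9.
The 7 still-open variables draw from only 7 values {5, 7, 11, 15, 17, 19, 21}, so each is used; only r can be 17, hence r = 17.
q, u, w between them cover only {5, 7, 21} — a naked triple. Remove those values from p, s, v.
So p = 15.

15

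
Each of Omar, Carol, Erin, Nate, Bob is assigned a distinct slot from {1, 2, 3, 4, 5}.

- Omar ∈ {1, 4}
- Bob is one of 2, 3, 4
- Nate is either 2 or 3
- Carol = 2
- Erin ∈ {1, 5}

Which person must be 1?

Carol has just one choice, so Carol = 2. Strike 2 from Nate, Bob.
Nate has just one choice, so Nate = 3. So Bob can't be 3.
Bob must be 4 (only option left). Strike 4 from Omar.
So 1 goes to Omar.

Omar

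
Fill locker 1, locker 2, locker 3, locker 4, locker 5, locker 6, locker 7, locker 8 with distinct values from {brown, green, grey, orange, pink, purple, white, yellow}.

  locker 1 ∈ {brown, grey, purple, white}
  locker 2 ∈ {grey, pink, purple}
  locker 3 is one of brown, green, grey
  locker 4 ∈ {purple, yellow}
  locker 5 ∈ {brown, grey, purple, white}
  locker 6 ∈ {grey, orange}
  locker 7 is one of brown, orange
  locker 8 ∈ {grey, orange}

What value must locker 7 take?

The 8 variables together cover exactly {brown, green, grey, orange, pink, purple, white, yellow} — 8 values for 8 variables — and green appears only in locker 3's list, so locker 3 = green.
Among the 7 still-open variables, pink fits only locker 2 (and all 7 values in {brown, grey, orange, pink, purple, white, yellow} must be used), so locker 2 = pink.
Among the 6 still-open variables, yellow fits only locker 4 (and all 6 values in {brown, grey, orange, purple, white, yellow} must be used), so locker 4 = yellow.
locker 6 and locker 8 between them cover only {grey, orange} — a naked pair. Remove those values from locker 1, locker 5, locker 7.
So locker 7 = brown.

brown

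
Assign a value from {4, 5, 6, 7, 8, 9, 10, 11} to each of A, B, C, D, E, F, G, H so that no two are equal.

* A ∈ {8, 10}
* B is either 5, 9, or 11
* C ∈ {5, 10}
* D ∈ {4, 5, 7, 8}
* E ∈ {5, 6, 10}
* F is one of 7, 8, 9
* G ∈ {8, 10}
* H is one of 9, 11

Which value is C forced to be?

5

The 8 variables together cover exactly {4, 5, 6, 7, 8, 9, 10, 11} — 8 values for 8 variables — and 4 appears only in D's list, so D = 4.
The 7 still-open variables draw from only 7 values {5, 6, 7, 8, 9, 10, 11}, so each is used; only E can be 6, hence E = 6.
The 6 still-open variables together cover exactly {5, 7, 8, 9, 10, 11} — 6 values for 6 variables — and 7 appears only in F's list, so F = 7.
The 2 variables A and G are confined to {8, 10}, which locks those values in; drop them from C.
So C = 5.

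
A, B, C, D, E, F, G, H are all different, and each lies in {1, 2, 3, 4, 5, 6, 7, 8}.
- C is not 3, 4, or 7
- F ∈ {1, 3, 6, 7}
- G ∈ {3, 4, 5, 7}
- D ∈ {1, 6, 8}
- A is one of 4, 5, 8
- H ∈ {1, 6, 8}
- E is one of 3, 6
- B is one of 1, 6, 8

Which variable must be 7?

F

The 8 variables together cover exactly {1, 2, 3, 4, 5, 6, 7, 8} — 8 values for 8 variables — and 2 appears only in C's list, so C = 2.
B, D, H between them cover only {1, 6, 8} — a naked triple. Remove those values from A, E, F.
E has just one choice, so E = 3. Remove 3 from F, G.
So 7 goes to F.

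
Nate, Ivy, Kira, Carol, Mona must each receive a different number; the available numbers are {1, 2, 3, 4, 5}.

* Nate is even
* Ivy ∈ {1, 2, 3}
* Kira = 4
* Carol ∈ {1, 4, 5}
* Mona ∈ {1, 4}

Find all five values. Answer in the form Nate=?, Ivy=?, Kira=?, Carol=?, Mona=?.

Kira's domain is down to {4}, so Kira = 4. So Nate, Carol, Mona can't be 4.
That leaves Mona = 1. So Ivy, Carol can't be 1.
Nate's domain is down to {2}, so Nate = 2. So Ivy can't be 2.
That leaves Ivy = 3.
Carol's domain is down to {5}, so Carol = 5.

Nate=2, Ivy=3, Kira=4, Carol=5, Mona=1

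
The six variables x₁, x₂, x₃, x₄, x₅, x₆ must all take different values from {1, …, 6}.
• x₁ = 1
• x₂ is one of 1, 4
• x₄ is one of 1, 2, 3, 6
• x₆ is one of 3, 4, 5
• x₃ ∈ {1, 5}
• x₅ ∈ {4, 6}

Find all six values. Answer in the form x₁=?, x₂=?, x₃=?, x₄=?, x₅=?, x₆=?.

x₁'s domain is down to {1}, so x₁ = 1. Remove 1 from x₂, x₃, x₄.
x₂ must be 4 (only option left). Eliminate 4 elsewhere: x₅, x₆.
x₃'s domain is down to {5}, so x₃ = 5. Strike 5 from x₆.
x₅ has just one choice, so x₅ = 6. Eliminate 6 elsewhere: x₄.
x₆ has just one choice, so x₆ = 3. Strike 3 from x₄.
x₄'s domain is down to {2}, so x₄ = 2.

x₁=1, x₂=4, x₃=5, x₄=2, x₅=6, x₆=3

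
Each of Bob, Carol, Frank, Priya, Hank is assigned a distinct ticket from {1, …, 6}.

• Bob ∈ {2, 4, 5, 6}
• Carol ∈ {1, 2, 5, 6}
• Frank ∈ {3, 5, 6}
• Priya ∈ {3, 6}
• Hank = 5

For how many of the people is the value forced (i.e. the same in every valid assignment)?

Hank has just one choice, so Hank = 5. Strike 5 from Bob, Carol, Frank.
Frank and Priya between them cover only {3, 6} — a naked pair. Remove those values from Bob, Carol.
Determined: Hank=5. The other people each still have more than one consistent value. That makes 1.

1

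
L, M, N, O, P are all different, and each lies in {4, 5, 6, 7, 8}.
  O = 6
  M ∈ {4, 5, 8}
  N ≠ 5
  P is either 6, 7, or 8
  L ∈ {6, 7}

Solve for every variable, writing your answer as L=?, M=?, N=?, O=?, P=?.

L=7, M=5, N=4, O=6, P=8

O's domain is down to {6}, so O = 6. Eliminate 6 elsewhere: L, N, P.
L has just one choice, so L = 7. Strike 7 from N, P.
P has just one choice, so P = 8. Eliminate 8 elsewhere: M, N.
That leaves N = 4. Strike 4 from M.
That leaves M = 5.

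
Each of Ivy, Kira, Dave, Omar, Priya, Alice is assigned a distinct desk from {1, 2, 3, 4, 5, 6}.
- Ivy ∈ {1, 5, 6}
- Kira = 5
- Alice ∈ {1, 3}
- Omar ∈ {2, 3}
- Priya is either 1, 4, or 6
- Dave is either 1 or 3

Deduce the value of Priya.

4

Kira must be 5 (only option left). So Ivy can't be 5.
Among the 5 still-open variables, 2 fits only Omar (and all 5 values in {1, 2, 3, 4, 6} must be used), so Omar = 2.
The 4 still-open variables together cover exactly {1, 3, 4, 6} — 4 values for 4 variables — and 4 appears only in Priya's list, so Priya = 4.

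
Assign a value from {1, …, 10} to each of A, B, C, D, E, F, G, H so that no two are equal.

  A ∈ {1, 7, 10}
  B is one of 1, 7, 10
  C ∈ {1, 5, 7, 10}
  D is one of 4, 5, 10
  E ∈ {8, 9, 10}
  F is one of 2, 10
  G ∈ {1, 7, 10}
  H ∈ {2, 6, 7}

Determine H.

6

A, B, G between them cover only {1, 7, 10} — a naked triple. Remove those values from C, D, E, F, H.
C has just one choice, so C = 5. So D can't be 5.
D has just one choice, so D = 4.
F must be 2 (only option left). So H can't be 2.
So H = 6.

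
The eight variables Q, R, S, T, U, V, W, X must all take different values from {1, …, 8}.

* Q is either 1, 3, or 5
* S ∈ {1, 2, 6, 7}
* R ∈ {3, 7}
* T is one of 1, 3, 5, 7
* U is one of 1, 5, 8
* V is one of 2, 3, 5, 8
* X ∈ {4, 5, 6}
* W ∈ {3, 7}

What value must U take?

The 8 variables draw from only 8 values {1, 2, 3, 4, 5, 6, 7, 8}, so each is used; only X can be 4, hence X = 4.
Among the 7 still-open variables, 6 fits only S (and all 7 values in {1, 2, 3, 5, 6, 7, 8} must be used), so S = 6.
The 6 still-open variables together cover exactly {1, 2, 3, 5, 7, 8} — 6 values for 6 variables — and 2 appears only in V's list, so V = 2.
Among the 5 still-open variables, 8 fits only U (and all 5 values in {1, 3, 5, 7, 8} must be used), so U = 8.

8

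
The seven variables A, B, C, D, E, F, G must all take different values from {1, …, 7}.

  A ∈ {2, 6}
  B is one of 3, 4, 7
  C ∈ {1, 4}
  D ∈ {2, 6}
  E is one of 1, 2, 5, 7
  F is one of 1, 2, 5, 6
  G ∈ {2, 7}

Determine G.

The 7 variables together cover exactly {1, 2, 3, 4, 5, 6, 7} — 7 values for 7 variables — and 3 appears only in B's list, so B = 3.
The 6 still-open variables together cover exactly {1, 2, 4, 5, 6, 7} — 6 values for 6 variables — and 4 appears only in C's list, so C = 4.
A and D between them cover only {2, 6} — a naked pair. Remove those values from E, F, G.
So G = 7.

7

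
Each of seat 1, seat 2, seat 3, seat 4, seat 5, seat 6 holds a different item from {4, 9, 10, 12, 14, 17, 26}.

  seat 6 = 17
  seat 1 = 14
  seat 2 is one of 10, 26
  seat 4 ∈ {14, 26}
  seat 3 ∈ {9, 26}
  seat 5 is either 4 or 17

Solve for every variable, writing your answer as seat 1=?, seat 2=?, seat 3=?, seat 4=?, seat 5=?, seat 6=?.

seat 1 must be 14 (only option left). Strike 14 from seat 4.
That leaves seat 4 = 26. So seat 2, seat 3 can't be 26.
seat 6's domain is down to {17}, so seat 6 = 17. So seat 5 can't be 17.
That leaves seat 2 = 10.
That leaves seat 3 = 9.
seat 5 must be 4 (only option left).

seat 1=14, seat 2=10, seat 3=9, seat 4=26, seat 5=4, seat 6=17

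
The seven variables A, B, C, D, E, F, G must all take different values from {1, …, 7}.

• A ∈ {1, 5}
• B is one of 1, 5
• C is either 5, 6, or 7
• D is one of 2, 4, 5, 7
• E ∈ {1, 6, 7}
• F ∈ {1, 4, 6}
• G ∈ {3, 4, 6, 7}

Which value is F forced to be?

4

The 7 variables together cover exactly {1, 2, 3, 4, 5, 6, 7} — 7 values for 7 variables — and 2 appears only in D's list, so D = 2.
The 6 still-open variables draw from only 6 values {1, 3, 4, 5, 6, 7}, so each is used; only G can be 3, hence G = 3.
The 5 still-open variables draw from only 5 values {1, 4, 5, 6, 7}, so each is used; only F can be 4, hence F = 4.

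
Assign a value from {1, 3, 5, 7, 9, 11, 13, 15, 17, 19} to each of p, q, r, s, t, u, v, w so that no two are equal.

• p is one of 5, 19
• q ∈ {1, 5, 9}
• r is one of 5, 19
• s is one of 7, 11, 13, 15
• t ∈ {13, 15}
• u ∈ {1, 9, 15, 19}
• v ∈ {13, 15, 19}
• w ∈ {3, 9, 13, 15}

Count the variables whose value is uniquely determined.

1

p and r share exactly the 2 values {5, 19}; by pigeonhole those values go to them, so strike 5, 19 from q, u, v.
t and v between them cover only {13, 15} — a naked pair. Remove those values from s, u, w.
The 2 variables q and u are confined to {1, 9}, which locks those values in; drop them from w.
That leaves w = 3.
Determined: w=3. The other variables each still have more than one consistent value. That makes 1.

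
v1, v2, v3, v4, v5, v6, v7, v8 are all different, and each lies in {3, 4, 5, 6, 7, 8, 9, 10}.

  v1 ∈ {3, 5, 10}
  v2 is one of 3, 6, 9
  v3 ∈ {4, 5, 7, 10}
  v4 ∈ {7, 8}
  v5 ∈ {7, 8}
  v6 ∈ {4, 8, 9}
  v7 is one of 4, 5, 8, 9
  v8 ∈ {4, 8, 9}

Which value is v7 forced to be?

The 8 variables draw from only 8 values {3, 4, 5, 6, 7, 8, 9, 10}, so each is used; only v2 can be 6, hence v2 = 6.
Among the 7 still-open variables, 3 fits only v1 (and all 7 values in {3, 4, 5, 7, 8, 9, 10} must be used), so v1 = 3.
The 6 still-open variables together cover exactly {4, 5, 7, 8, 9, 10} — 6 values for 6 variables — and 10 appears only in v3's list, so v3 = 10.
Among the 5 still-open variables, 5 fits only v7 (and all 5 values in {4, 5, 7, 8, 9} must be used), so v7 = 5.

5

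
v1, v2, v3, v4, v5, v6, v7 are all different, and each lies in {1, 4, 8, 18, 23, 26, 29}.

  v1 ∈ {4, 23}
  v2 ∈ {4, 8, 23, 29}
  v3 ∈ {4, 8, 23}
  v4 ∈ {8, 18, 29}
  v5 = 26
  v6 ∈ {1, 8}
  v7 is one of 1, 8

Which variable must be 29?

v2

v5 must be 26 (only option left).
The 6 still-open variables together cover exactly {1, 4, 8, 18, 23, 29} — 6 values for 6 variables — and 18 appears only in v4's list, so v4 = 18.
Among the 5 still-open variables, 29 fits only v2 (and all 5 values in {1, 4, 8, 23, 29} must be used), so v2 = 29.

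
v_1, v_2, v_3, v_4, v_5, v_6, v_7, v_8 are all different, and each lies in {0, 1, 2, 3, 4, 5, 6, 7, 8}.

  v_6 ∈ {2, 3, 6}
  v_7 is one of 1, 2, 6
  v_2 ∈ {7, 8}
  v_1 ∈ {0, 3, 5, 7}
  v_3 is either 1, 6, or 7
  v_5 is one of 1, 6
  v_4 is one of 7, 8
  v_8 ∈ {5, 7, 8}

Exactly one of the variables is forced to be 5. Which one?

Among the 8 variables, 0 fits only v_1 (and all 8 values in {0, 1, 2, 3, 5, 6, 7, 8} must be used), so v_1 = 0.
Among the 7 still-open variables, 3 fits only v_6 (and all 7 values in {1, 2, 3, 5, 6, 7, 8} must be used), so v_6 = 3.
Among the 6 still-open variables, 2 fits only v_7 (and all 6 values in {1, 2, 5, 6, 7, 8} must be used), so v_7 = 2.
The 5 still-open variables draw from only 5 values {1, 5, 6, 7, 8}, so each is used; only v_8 can be 5, hence v_8 = 5.

v_8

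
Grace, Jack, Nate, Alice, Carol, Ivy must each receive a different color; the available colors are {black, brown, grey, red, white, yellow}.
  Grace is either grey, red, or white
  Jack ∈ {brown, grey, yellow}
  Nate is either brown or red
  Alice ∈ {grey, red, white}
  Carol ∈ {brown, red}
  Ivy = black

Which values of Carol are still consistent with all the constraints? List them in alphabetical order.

brown, red

Ivy has just one choice, so Ivy = black.
The 5 still-open variables together cover exactly {brown, grey, red, white, yellow} — 5 values for 5 variables — and yellow appears only in Jack's list, so Jack = yellow.
Nate and Carol between them cover only {brown, red} — a naked pair. Remove those values from Grace, Alice.
No further eliminations apply; Carol can still be any of brown, red.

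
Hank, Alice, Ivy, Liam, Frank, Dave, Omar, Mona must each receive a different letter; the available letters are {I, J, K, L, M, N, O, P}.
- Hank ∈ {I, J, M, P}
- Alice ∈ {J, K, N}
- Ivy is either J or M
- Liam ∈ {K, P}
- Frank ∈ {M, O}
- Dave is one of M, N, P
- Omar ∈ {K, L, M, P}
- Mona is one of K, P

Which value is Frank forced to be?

O

Among the 8 variables, I fits only Hank (and all 8 values in {I, J, K, L, M, N, O, P} must be used), so Hank = I.
Among the 7 still-open variables, L fits only Omar (and all 7 values in {J, K, L, M, N, O, P} must be used), so Omar = L.
The 6 still-open variables draw from only 6 values {J, K, M, N, O, P}, so each is used; only Frank can be O, hence Frank = O.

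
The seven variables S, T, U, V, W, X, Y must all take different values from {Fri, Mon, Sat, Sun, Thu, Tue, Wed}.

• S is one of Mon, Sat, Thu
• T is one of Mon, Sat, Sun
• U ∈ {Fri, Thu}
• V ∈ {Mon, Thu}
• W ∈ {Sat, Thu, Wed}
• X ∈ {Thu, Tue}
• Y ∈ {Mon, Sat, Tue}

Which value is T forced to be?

Sun

The 7 variables draw from only 7 values {Fri, Mon, Sat, Sun, Thu, Tue, Wed}, so each is used; only U can be Fri, hence U = Fri.
The 6 still-open variables draw from only 6 values {Mon, Sat, Sun, Thu, Tue, Wed}, so each is used; only T can be Sun, hence T = Sun.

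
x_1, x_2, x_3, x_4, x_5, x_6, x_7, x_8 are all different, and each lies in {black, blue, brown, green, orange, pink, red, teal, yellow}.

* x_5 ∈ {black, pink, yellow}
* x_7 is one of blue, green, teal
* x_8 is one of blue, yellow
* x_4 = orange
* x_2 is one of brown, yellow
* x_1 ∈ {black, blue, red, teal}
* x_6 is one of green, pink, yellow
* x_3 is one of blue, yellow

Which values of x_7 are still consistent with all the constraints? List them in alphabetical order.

green, teal

x_4's domain is down to {orange}, so x_4 = orange.
x_3 and x_8 share exactly the 2 values {blue, yellow}; by pigeonhole those values go to them, so strike blue, yellow from x_1, x_2, x_5, x_6, x_7.
x_2's domain is down to {brown}, so x_2 = brown.
No further eliminations apply; x_7 can still be any of green, teal.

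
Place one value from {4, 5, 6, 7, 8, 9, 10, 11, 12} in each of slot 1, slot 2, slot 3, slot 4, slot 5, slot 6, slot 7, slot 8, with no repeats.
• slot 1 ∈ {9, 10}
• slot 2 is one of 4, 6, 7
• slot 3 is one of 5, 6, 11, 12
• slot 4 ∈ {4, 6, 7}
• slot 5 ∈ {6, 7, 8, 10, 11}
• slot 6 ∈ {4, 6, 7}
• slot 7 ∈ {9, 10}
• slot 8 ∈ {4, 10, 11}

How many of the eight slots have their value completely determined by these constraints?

slot 1 and slot 7 share exactly the 2 values {9, 10}; by pigeonhole those values go to them, so strike 9, 10 from slot 5, slot 8.
slot 2, slot 4, slot 6 share exactly the 3 values {4, 6, 7}; by pigeonhole those values go to them, so strike 4, 6, 7 from slot 3, slot 5, slot 8.
slot 8 must be 11 (only option left). Strike 11 from slot 3, slot 5.
That leaves slot 5 = 8.
Determined: slot 5=8, slot 8=11. The other slots each still have more than one consistent value. That makes 2.

2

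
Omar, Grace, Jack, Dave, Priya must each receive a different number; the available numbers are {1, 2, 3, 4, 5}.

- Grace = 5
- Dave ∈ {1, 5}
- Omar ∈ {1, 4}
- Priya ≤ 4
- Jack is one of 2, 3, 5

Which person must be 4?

Grace's domain is down to {5}, so Grace = 5. So Jack, Dave can't be 5.
Dave's domain is down to {1}, so Dave = 1. So Omar, Priya can't be 1.
So 4 goes to Omar.

Omar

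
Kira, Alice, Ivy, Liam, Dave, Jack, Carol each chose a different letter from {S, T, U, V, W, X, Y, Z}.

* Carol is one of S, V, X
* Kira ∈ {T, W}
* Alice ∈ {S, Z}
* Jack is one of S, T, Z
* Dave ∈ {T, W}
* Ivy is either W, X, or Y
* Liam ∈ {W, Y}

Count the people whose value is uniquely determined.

The 7 variables together cover exactly {S, T, V, W, X, Y, Z} — 7 values for 7 variables — and V appears only in Carol's list, so Carol = V.
Among the 6 still-open variables, X fits only Ivy (and all 6 values in {S, T, W, X, Y, Z} must be used), so Ivy = X.
The 5 still-open variables draw from only 5 values {S, T, W, Y, Z}, so each is used; only Liam can be Y, hence Liam = Y.
Kira and Dave between them cover only {T, W} — a naked pair. Remove those values from Jack.
Determined: Ivy=X, Liam=Y, Carol=V. The other people each still have more than one consistent value. That makes 3.

3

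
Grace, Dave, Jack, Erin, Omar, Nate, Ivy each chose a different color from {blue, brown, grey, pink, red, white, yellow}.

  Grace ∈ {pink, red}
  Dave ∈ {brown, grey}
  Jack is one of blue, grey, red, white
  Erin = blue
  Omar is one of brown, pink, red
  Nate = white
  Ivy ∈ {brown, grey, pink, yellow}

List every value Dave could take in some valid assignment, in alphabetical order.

brown, grey

Erin has just one choice, so Erin = blue. Strike blue from Jack.
Nate has just one choice, so Nate = white. Remove white from Jack.
The 5 still-open variables together cover exactly {brown, grey, pink, red, yellow} — 5 values for 5 variables — and yellow appears only in Ivy's list, so Ivy = yellow.
No further eliminations apply; Dave can still be any of brown, grey.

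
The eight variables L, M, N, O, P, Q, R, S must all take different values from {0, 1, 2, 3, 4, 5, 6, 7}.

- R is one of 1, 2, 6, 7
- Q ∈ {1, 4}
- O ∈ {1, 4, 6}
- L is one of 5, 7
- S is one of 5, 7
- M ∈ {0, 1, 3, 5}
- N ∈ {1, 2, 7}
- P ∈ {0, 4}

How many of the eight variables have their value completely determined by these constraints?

The 8 variables draw from only 8 values {0, 1, 2, 3, 4, 5, 6, 7}, so each is used; only M can be 3, hence M = 3.
The 7 still-open variables together cover exactly {0, 1, 2, 4, 5, 6, 7} — 7 values for 7 variables — and 0 appears only in P's list, so P = 0.
L and S between them cover only {5, 7} — a naked pair. Remove those values from N, R.
Determined: M=3, P=0. The other variables each still have more than one consistent value. That makes 2.

2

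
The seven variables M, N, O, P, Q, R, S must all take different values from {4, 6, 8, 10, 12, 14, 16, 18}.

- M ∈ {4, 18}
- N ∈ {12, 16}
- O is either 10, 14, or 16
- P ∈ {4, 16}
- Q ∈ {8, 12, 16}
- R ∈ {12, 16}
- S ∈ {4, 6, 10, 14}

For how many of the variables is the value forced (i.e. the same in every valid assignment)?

3

N and R share exactly the 2 values {12, 16}; by pigeonhole those values go to them, so strike 12, 16 from O, P, Q.
P's domain is down to {4}, so P = 4. So M, S can't be 4.
Q must be 8 (only option left).
That leaves M = 18.
Determined: M=18, P=4, Q=8. The other variables each still have more than one consistent value. That makes 3.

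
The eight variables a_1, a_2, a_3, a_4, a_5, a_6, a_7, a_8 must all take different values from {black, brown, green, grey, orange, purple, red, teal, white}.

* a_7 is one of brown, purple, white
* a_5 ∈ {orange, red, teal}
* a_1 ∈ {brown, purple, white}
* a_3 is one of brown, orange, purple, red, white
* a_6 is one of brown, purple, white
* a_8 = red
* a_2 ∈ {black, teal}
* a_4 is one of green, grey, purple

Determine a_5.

a_8 must be red (only option left). Remove red from a_3, a_5.
a_1, a_6, a_7 between them cover only {brown, purple, white} — a naked triple. Remove those values from a_3, a_4.
That leaves a_3 = orange. Eliminate orange elsewhere: a_5.
So a_5 = teal.

teal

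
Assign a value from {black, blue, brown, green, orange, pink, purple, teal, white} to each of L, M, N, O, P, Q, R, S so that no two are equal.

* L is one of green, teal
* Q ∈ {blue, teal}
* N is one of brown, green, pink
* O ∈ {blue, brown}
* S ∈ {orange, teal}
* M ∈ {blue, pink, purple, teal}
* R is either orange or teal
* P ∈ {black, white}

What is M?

purple

R and S share exactly the 2 values {orange, teal}; by pigeonhole those values go to them, so strike orange, teal from L, M, Q.
L must be green (only option left). Eliminate green elsewhere: N.
Q has just one choice, so Q = blue. Eliminate blue elsewhere: M, O.
That leaves O = brown. Strike brown from N.
N must be pink (only option left). Remove pink from M.
So M = purple.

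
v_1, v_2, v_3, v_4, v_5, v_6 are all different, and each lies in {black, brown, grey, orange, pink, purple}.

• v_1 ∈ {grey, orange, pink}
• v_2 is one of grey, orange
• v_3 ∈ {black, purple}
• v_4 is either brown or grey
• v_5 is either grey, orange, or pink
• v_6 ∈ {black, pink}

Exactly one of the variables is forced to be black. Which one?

v_6

Among the 6 variables, brown fits only v_4 (and all 6 values in {black, brown, grey, orange, pink, purple} must be used), so v_4 = brown.
Among the 5 still-open variables, purple fits only v_3 (and all 5 values in {black, grey, orange, pink, purple} must be used), so v_3 = purple.
The 4 still-open variables together cover exactly {black, grey, orange, pink} — 4 values for 4 variables — and black appears only in v_6's list, so v_6 = black.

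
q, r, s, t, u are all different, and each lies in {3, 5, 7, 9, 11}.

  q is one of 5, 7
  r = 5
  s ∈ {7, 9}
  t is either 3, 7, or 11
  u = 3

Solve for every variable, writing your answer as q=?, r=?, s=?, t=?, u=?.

r's domain is down to {5}, so r = 5. Strike 5 from q.
u has just one choice, so u = 3. Strike 3 from t.
q must be 7 (only option left). So s, t can't be 7.
s's domain is down to {9}, so s = 9.
t must be 11 (only option left).

q=7, r=5, s=9, t=11, u=3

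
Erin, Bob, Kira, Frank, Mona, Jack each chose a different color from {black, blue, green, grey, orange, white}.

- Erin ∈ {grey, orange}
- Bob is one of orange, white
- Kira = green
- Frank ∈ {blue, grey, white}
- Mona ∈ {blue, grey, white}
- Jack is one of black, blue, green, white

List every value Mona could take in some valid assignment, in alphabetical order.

blue, grey, white

Kira must be green (only option left). Eliminate green elsewhere: Jack.
The 5 still-open variables together cover exactly {black, blue, grey, orange, white} — 5 values for 5 variables — and black appears only in Jack's list, so Jack = black.
No further eliminations apply; Mona can still be any of blue, grey, white.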